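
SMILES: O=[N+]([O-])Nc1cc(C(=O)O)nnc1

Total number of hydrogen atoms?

4

Hydrogens are implicit in SMILES; fill each atom to its normal valence:
  2 × C (aromatic): 1 H each → 2
  2 × C (aromatic): no H
  2 × N (aromatic): no H
  2 × O: no H
  1 × C: no H
  1 × N: 1 H
  1 × N (charge +1): no H
  1 × O: 1 H
  1 × O (charge -1): no H
  Total hydrogens = 4.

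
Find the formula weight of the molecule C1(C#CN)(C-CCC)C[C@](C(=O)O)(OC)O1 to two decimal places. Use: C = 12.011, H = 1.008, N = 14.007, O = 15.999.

227.26

Molecular formula: C11H17NO4.
M = 11×12.011 + 17×1.008 + 1×14.007 + 4×15.999 = 227.26 g/mol.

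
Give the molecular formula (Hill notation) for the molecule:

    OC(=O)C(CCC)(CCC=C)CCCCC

C14H26O2

Heavy atoms from the SMILES: 14 C, 2 O.
Implicit hydrogens by atom environment:
  9 × C: 2 H each → 18
  2 × C: 3 H each → 6
  2 × C: no H
  1 × C: 1 H
  1 × O: 1 H
  1 × O: no H
  Total hydrogens = 26.
Molecular formula: C14H26O2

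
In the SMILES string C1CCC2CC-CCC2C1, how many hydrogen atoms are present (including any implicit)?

Hydrogens are implicit in SMILES; fill each atom to its normal valence:
  8 × C: 2 H each → 16
  2 × C: 1 H each → 2
  Total hydrogens = 18.

18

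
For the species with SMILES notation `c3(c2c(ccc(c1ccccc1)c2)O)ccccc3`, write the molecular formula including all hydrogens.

Heavy atoms from the SMILES: 18 C, 1 O.
Implicit hydrogens by atom environment:
  13 × C (aromatic): 1 H each → 13
  5 × C (aromatic): no H
  1 × O: 1 H
  Total hydrogens = 14.
Molecular formula: C18H14O

C18H14O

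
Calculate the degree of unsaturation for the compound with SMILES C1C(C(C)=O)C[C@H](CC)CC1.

Molecular formula from the SMILES: C10H18O.
DoU = (2C + 2 + N − H − X)/2 = (2·10 + 2 + 0 − 18 − 0)/2 = 4/2 = 2.
(Structurally: 1 ring(s) + 1 π bond(s) = 2.)

2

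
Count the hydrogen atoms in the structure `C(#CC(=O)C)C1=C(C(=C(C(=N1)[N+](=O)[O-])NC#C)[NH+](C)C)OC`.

Hydrogens are implicit in SMILES; fill each atom to its normal valence:
  5 × C (aromatic): no H
  4 × C: 3 H each → 12
  4 × C: no H
  3 × O: no H
  1 × C: 1 H
  1 × N: 1 H
  1 × N (charge +1): 1 H
  1 × N (aromatic): no H
  1 × N (charge +1): no H
  1 × O (charge -1): no H
  Total hydrogens = 15.

15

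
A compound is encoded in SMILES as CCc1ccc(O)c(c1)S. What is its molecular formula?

Heavy atoms from the SMILES: 8 C, 1 O, 1 S.
Implicit hydrogens by atom environment:
  3 × C (aromatic): 1 H each → 3
  3 × C (aromatic): no H
  1 × C: 3 H
  1 × C: 2 H
  1 × O: 1 H
  1 × S: 1 H
  Total hydrogens = 10.
Molecular formula: C8H10OS

C8H10OS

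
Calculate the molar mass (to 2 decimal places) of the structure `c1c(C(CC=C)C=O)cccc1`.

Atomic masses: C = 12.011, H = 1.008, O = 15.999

Molecular formula: C11H12O.
M = 11×12.011 + 12×1.008 + 1×15.999 = 160.22 g/mol.

160.22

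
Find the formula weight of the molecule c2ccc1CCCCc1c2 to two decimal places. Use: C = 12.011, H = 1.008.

132.21

Molecular formula: C10H12.
M = 10×12.011 + 12×1.008 = 132.21 g/mol.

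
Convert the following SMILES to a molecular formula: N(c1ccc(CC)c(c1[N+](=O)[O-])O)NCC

C10H15N3O3

Heavy atoms from the SMILES: 10 C, 3 N, 3 O.
Implicit hydrogens by atom environment:
  4 × C (aromatic): no H
  2 × C: 3 H each → 6
  2 × C: 2 H each → 4
  2 × C (aromatic): 1 H each → 2
  2 × N: 1 H each → 2
  1 × N (charge +1): no H
  1 × O: 1 H
  1 × O: no H
  1 × O (charge -1): no H
  Total hydrogens = 15.
Molecular formula: C10H15N3O3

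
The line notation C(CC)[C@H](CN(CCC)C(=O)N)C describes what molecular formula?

C10H22N2O

Heavy atoms from the SMILES: 10 C, 2 N, 1 O.
Implicit hydrogens by atom environment:
  5 × C: 2 H each → 10
  3 × C: 3 H each → 9
  1 × C: 1 H
  1 × C: no H
  1 × N: 2 H
  1 × N: no H
  1 × O: no H
  Total hydrogens = 22.
Molecular formula: C10H22N2O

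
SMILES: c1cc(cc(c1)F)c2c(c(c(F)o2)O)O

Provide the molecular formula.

C10H6F2O3

Heavy atoms from the SMILES: 10 C, 2 F, 3 O.
Implicit hydrogens by atom environment:
  6 × C (aromatic): no H
  4 × C (aromatic): 1 H each → 4
  2 × F: no H
  2 × O: 1 H each → 2
  1 × O (aromatic): no H
  Total hydrogens = 6.
Molecular formula: C10H6F2O3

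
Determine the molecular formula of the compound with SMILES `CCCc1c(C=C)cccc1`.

Heavy atoms from the SMILES: 11 C.
Implicit hydrogens by atom environment:
  4 × C (aromatic): 1 H each → 4
  3 × C: 2 H each → 6
  2 × C (aromatic): no H
  1 × C: 3 H
  1 × C: 1 H
  Total hydrogens = 14.
Molecular formula: C11H14

C11H14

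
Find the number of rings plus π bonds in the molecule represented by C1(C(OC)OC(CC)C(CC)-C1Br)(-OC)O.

Molecular formula from the SMILES: C11H21BrO4.
DoU = (2C + 2 + N − H − X)/2 = (2·11 + 2 + 0 − 21 − 1)/2 = 2/2 = 1.
(Structurally: 1 ring(s) + 0 π bond(s) = 1.)

1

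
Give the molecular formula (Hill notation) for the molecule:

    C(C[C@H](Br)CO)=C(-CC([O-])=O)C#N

Heavy atoms from the SMILES: 1 Br, 8 C, 1 N, 3 O.
Implicit hydrogens by atom environment:
  3 × C: 2 H each → 6
  3 × C: no H
  2 × C: 1 H each → 2
  1 × Br: no H
  1 × N: no H
  1 × O: 1 H
  1 × O: no H
  1 × O (charge -1): no H
  Total hydrogens = 9.
Net charge -1.
Molecular formula: C8H9BrNO3-

C8H9BrNO3-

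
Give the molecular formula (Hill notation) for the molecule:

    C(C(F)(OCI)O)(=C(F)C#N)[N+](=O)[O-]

C5H3F2IN2O4

Heavy atoms from the SMILES: 5 C, 2 F, 1 I, 2 N, 4 O.
Implicit hydrogens by atom environment:
  4 × C: no H
  2 × F: no H
  2 × O: no H
  1 × C: 2 H
  1 × I: no H
  1 × N (charge +1): no H
  1 × N: no H
  1 × O: 1 H
  1 × O (charge -1): no H
  Total hydrogens = 3.
Molecular formula: C5H3F2IN2O4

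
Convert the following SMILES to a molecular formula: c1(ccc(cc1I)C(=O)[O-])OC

C8H6IO3-

Heavy atoms from the SMILES: 8 C, 1 I, 3 O.
Implicit hydrogens by atom environment:
  3 × C (aromatic): 1 H each → 3
  3 × C (aromatic): no H
  2 × O: no H
  1 × C: 3 H
  1 × C: no H
  1 × I: no H
  1 × O (charge -1): no H
  Total hydrogens = 6.
Net charge -1.
Molecular formula: C8H6IO3-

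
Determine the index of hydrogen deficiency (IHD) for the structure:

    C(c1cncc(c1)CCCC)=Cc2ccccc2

Molecular formula from the SMILES: C17H19N.
DoU = (2C + 2 + N − H − X)/2 = (2·17 + 2 + 1 − 19 − 0)/2 = 18/2 = 9.
(Structurally: 2 ring(s) + 7 π bond(s) = 9.)

9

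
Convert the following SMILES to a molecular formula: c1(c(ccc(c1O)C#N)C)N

C8H8N2O

Heavy atoms from the SMILES: 8 C, 2 N, 1 O.
Implicit hydrogens by atom environment:
  4 × C (aromatic): no H
  2 × C (aromatic): 1 H each → 2
  1 × C: 3 H
  1 × C: no H
  1 × N: 2 H
  1 × N: no H
  1 × O: 1 H
  Total hydrogens = 8.
Molecular formula: C8H8N2O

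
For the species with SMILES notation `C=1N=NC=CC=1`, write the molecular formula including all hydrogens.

Heavy atoms from the SMILES: 4 C, 2 N.
Implicit hydrogens by atom environment:
  4 × C (aromatic): 1 H each → 4
  2 × N (aromatic): no H
  Total hydrogens = 4.
Molecular formula: C4H4N2

C4H4N2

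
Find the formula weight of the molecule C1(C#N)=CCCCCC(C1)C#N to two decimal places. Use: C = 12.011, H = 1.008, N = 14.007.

Molecular formula: C10H12N2.
M = 10×12.011 + 12×1.008 + 2×14.007 = 160.22 g/mol.

160.22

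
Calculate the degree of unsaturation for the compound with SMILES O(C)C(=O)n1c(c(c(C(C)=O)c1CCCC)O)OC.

5

Molecular formula from the SMILES: C13H19NO5.
DoU = (2C + 2 + N − H − X)/2 = (2·13 + 2 + 1 − 19 − 0)/2 = 10/2 = 5.
(Structurally: 1 ring(s) + 4 π bond(s) = 5.)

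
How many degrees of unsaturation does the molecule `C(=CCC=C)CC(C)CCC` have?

Molecular formula from the SMILES: C11H20.
DoU = (2C + 2 + N − H − X)/2 = (2·11 + 2 + 0 − 20 − 0)/2 = 4/2 = 2.
(Structurally: 0 ring(s) + 2 π bond(s) = 2.)

2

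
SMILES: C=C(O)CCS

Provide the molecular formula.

Heavy atoms from the SMILES: 4 C, 1 O, 1 S.
Implicit hydrogens by atom environment:
  3 × C: 2 H each → 6
  1 × C: no H
  1 × O: 1 H
  1 × S: 1 H
  Total hydrogens = 8.
Molecular formula: C4H8OS

C4H8OS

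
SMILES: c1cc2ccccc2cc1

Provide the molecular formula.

C10H8

Heavy atoms from the SMILES: 10 C.
Implicit hydrogens by atom environment:
  8 × C (aromatic): 1 H each → 8
  2 × C (aromatic): no H
  Total hydrogens = 8.
Molecular formula: C10H8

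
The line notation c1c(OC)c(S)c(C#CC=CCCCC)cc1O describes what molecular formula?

Heavy atoms from the SMILES: 15 C, 2 O, 1 S.
Implicit hydrogens by atom environment:
  4 × C (aromatic): no H
  3 × C: 2 H each → 6
  2 × C: 3 H each → 6
  2 × C (aromatic): 1 H each → 2
  2 × C: 1 H each → 2
  2 × C: no H
  1 × O: 1 H
  1 × O: no H
  1 × S: 1 H
  Total hydrogens = 18.
Molecular formula: C15H18O2S

C15H18O2S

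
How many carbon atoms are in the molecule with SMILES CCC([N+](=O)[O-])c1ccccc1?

The symbol for carbon appears 9 times in the SMILES. Lowercase c denotes aromatic carbon and counts toward C.

9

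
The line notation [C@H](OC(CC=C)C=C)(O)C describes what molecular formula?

Heavy atoms from the SMILES: 8 C, 2 O.
Implicit hydrogens by atom environment:
  4 × C: 1 H each → 4
  3 × C: 2 H each → 6
  1 × C: 3 H
  1 × O: 1 H
  1 × O: no H
  Total hydrogens = 14.
Molecular formula: C8H14O2

C8H14O2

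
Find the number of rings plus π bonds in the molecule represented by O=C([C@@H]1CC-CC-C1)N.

Molecular formula from the SMILES: C7H13NO.
DoU = (2C + 2 + N − H − X)/2 = (2·7 + 2 + 1 − 13 − 0)/2 = 4/2 = 2.
(Structurally: 1 ring(s) + 1 π bond(s) = 2.)

2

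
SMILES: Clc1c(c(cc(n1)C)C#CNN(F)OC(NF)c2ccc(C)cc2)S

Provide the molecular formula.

C16H15ClF2N4OS

Heavy atoms from the SMILES: 16 C, 1 Cl, 2 F, 4 N, 1 O, 1 S.
Implicit hydrogens by atom environment:
  6 × C (aromatic): no H
  5 × C (aromatic): 1 H each → 5
  2 × C: 3 H each → 6
  2 × C: no H
  2 × F: no H
  2 × N: 1 H each → 2
  1 × C: 1 H
  1 × Cl: no H
  1 × N (aromatic): no H
  1 × N: no H
  1 × O: no H
  1 × S: 1 H
  Total hydrogens = 15.
Molecular formula: C16H15ClF2N4OS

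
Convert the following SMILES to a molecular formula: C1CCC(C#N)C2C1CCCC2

C11H17N

Heavy atoms from the SMILES: 11 C, 1 N.
Implicit hydrogens by atom environment:
  7 × C: 2 H each → 14
  3 × C: 1 H each → 3
  1 × C: no H
  1 × N: no H
  Total hydrogens = 17.
Molecular formula: C11H17N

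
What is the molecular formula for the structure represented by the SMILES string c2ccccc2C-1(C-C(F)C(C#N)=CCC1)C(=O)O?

C15H14FNO2

Heavy atoms from the SMILES: 15 C, 1 F, 1 N, 2 O.
Implicit hydrogens by atom environment:
  5 × C (aromatic): 1 H each → 5
  4 × C: no H
  3 × C: 2 H each → 6
  2 × C: 1 H each → 2
  1 × C (aromatic): no H
  1 × F: no H
  1 × N: no H
  1 × O: 1 H
  1 × O: no H
  Total hydrogens = 14.
Molecular formula: C15H14FNO2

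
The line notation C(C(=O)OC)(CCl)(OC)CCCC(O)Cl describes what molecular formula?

Heavy atoms from the SMILES: 9 C, 2 Cl, 4 O.
Implicit hydrogens by atom environment:
  4 × C: 2 H each → 8
  3 × O: no H
  2 × C: 3 H each → 6
  2 × C: no H
  2 × Cl: no H
  1 × C: 1 H
  1 × O: 1 H
  Total hydrogens = 16.
Molecular formula: C9H16Cl2O4

C9H16Cl2O4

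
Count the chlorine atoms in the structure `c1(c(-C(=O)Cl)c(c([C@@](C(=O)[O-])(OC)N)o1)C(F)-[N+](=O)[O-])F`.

The symbol for chlorine appears 1 time in the SMILES.

1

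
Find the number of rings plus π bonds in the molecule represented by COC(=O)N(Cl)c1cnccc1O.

Molecular formula from the SMILES: C7H7ClN2O3.
DoU = (2C + 2 + N − H − X)/2 = (2·7 + 2 + 2 − 7 − 1)/2 = 10/2 = 5.
(Structurally: 1 ring(s) + 4 π bond(s) = 5.)

5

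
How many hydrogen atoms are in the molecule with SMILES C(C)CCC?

Hydrogens are implicit in SMILES; fill each atom to its normal valence:
  3 × C: 2 H each → 6
  2 × C: 3 H each → 6
  Total hydrogens = 12.

12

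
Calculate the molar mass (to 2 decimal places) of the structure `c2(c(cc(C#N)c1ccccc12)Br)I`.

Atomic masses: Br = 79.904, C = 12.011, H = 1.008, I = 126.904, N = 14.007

357.98

Molecular formula: C11H5BrIN.
M = 1×79.904 + 11×12.011 + 5×1.008 + 1×126.904 + 1×14.007 = 357.98 g/mol.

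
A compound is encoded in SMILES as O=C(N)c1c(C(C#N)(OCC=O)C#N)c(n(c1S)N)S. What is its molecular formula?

Heavy atoms from the SMILES: 10 C, 5 N, 3 O, 2 S.
Implicit hydrogens by atom environment:
  4 × C (aromatic): no H
  4 × C: no H
  3 × O: no H
  2 × N: 2 H each → 4
  2 × N: no H
  2 × S: 1 H each → 2
  1 × C: 2 H
  1 × C: 1 H
  1 × N (aromatic): no H
  Total hydrogens = 9.
Molecular formula: C10H9N5O3S2

C10H9N5O3S2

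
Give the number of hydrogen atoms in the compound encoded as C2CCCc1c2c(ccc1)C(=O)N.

13

Hydrogens are implicit in SMILES; fill each atom to its normal valence:
  4 × C: 2 H each → 8
  3 × C (aromatic): 1 H each → 3
  3 × C (aromatic): no H
  1 × C: no H
  1 × N: 2 H
  1 × O: no H
  Total hydrogens = 13.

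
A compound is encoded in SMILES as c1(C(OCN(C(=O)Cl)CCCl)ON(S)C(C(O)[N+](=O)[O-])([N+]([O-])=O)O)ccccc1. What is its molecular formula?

C13H16Cl2N4O9S

Heavy atoms from the SMILES: 13 C, 2 Cl, 4 N, 9 O, 1 S.
Implicit hydrogens by atom environment:
  5 × C (aromatic): 1 H each → 5
  5 × O: no H
  3 × C: 2 H each → 6
  2 × C: 1 H each → 2
  2 × C: no H
  2 × Cl: no H
  2 × N: no H
  2 × N (charge +1): no H
  2 × O: 1 H each → 2
  2 × O (charge -1): no H
  1 × C (aromatic): no H
  1 × S: 1 H
  Total hydrogens = 16.
Molecular formula: C13H16Cl2N4O9S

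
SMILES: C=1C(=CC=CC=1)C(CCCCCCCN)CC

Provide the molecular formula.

Heavy atoms from the SMILES: 16 C, 1 N.
Implicit hydrogens by atom environment:
  8 × C: 2 H each → 16
  5 × C (aromatic): 1 H each → 5
  1 × C: 3 H
  1 × C: 1 H
  1 × C (aromatic): no H
  1 × N: 2 H
  Total hydrogens = 27.
Molecular formula: C16H27N

C16H27N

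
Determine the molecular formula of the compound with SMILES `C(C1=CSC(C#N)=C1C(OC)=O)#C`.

Heavy atoms from the SMILES: 9 C, 1 N, 2 O, 1 S.
Implicit hydrogens by atom environment:
  3 × C (aromatic): no H
  3 × C: no H
  2 × O: no H
  1 × C: 3 H
  1 × C (aromatic): 1 H
  1 × C: 1 H
  1 × N: no H
  1 × S (aromatic): no H
  Total hydrogens = 5.
Molecular formula: C9H5NO2S

C9H5NO2S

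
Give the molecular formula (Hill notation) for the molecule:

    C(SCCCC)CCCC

C9H20S

Heavy atoms from the SMILES: 9 C, 1 S.
Implicit hydrogens by atom environment:
  7 × C: 2 H each → 14
  2 × C: 3 H each → 6
  1 × S: no H
  Total hydrogens = 20.
Molecular formula: C9H20S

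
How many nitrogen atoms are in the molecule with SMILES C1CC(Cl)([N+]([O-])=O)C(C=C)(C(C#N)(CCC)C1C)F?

The symbol for nitrogen appears 2 times in the SMILES.

2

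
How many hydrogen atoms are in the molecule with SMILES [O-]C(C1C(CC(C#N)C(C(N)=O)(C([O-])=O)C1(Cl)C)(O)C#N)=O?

10

Hydrogens are implicit in SMILES; fill each atom to its normal valence:
  8 × C: no H
  3 × O: no H
  2 × C: 1 H each → 2
  2 × N: no H
  2 × O (charge -1): no H
  1 × C: 3 H
  1 × C: 2 H
  1 × Cl: no H
  1 × N: 2 H
  1 × O: 1 H
  Total hydrogens = 10.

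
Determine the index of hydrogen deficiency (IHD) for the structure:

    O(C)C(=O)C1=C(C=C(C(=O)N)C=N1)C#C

8

Molecular formula from the SMILES: C10H8N2O3.
DoU = (2C + 2 + N − H − X)/2 = (2·10 + 2 + 2 − 8 − 0)/2 = 16/2 = 8.
(Structurally: 1 ring(s) + 7 π bond(s) = 8.)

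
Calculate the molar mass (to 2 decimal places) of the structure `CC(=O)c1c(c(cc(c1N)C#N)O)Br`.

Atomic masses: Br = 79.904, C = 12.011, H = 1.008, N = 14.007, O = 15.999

Molecular formula: C9H7BrN2O2.
M = 1×79.904 + 9×12.011 + 7×1.008 + 2×14.007 + 2×15.999 = 255.07 g/mol.

255.07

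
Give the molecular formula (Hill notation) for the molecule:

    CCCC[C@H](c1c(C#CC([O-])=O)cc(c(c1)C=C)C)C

C18H21O2-

Heavy atoms from the SMILES: 18 C, 2 O.
Implicit hydrogens by atom environment:
  4 × C: 2 H each → 8
  4 × C (aromatic): no H
  3 × C: 3 H each → 9
  3 × C: no H
  2 × C (aromatic): 1 H each → 2
  2 × C: 1 H each → 2
  1 × O: no H
  1 × O (charge -1): no H
  Total hydrogens = 21.
Net charge -1.
Molecular formula: C18H21O2-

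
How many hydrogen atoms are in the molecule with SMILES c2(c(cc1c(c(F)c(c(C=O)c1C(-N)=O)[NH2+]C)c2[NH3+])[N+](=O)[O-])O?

13

Hydrogens are implicit in SMILES; fill each atom to its normal valence:
  9 × C (aromatic): no H
  3 × O: no H
  1 × C: 3 H
  1 × C (aromatic): 1 H
  1 × C: 1 H
  1 × C: no H
  1 × F: no H
  1 × N (charge +1): 3 H
  1 × N: 2 H
  1 × N (charge +1): 2 H
  1 × N (charge +1): no H
  1 × O: 1 H
  1 × O (charge -1): no H
  Total hydrogens = 13.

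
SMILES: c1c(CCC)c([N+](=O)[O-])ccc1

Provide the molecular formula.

Heavy atoms from the SMILES: 9 C, 1 N, 2 O.
Implicit hydrogens by atom environment:
  4 × C (aromatic): 1 H each → 4
  2 × C: 2 H each → 4
  2 × C (aromatic): no H
  1 × C: 3 H
  1 × N (charge +1): no H
  1 × O: no H
  1 × O (charge -1): no H
  Total hydrogens = 11.
Molecular formula: C9H11NO2

C9H11NO2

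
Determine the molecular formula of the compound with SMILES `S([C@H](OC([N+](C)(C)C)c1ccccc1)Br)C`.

Heavy atoms from the SMILES: 1 Br, 12 C, 1 N, 1 O, 1 S.
Implicit hydrogens by atom environment:
  5 × C (aromatic): 1 H each → 5
  4 × C: 3 H each → 12
  2 × C: 1 H each → 2
  1 × Br: no H
  1 × C (aromatic): no H
  1 × N (charge +1): no H
  1 × O: no H
  1 × S: no H
  Total hydrogens = 19.
Net charge +1.
Molecular formula: C12H19BrNOS+

C12H19BrNOS+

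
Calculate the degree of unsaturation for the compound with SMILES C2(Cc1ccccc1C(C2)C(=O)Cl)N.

Molecular formula from the SMILES: C11H12ClNO.
DoU = (2C + 2 + N − H − X)/2 = (2·11 + 2 + 1 − 12 − 1)/2 = 12/2 = 6.
(Structurally: 2 ring(s) + 4 π bond(s) = 6.)

6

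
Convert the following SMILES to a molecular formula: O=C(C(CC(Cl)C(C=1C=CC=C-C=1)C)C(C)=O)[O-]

C14H16ClO3-

Heavy atoms from the SMILES: 14 C, 1 Cl, 3 O.
Implicit hydrogens by atom environment:
  5 × C (aromatic): 1 H each → 5
  3 × C: 1 H each → 3
  2 × C: 3 H each → 6
  2 × C: no H
  2 × O: no H
  1 × C: 2 H
  1 × C (aromatic): no H
  1 × Cl: no H
  1 × O (charge -1): no H
  Total hydrogens = 16.
Net charge -1.
Molecular formula: C14H16ClO3-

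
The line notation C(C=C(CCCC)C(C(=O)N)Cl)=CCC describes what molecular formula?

C12H20ClNO

Heavy atoms from the SMILES: 12 C, 1 Cl, 1 N, 1 O.
Implicit hydrogens by atom environment:
  4 × C: 2 H each → 8
  4 × C: 1 H each → 4
  2 × C: 3 H each → 6
  2 × C: no H
  1 × Cl: no H
  1 × N: 2 H
  1 × O: no H
  Total hydrogens = 20.
Molecular formula: C12H20ClNO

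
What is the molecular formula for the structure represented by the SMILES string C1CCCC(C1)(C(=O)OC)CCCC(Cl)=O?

Heavy atoms from the SMILES: 12 C, 1 Cl, 3 O.
Implicit hydrogens by atom environment:
  8 × C: 2 H each → 16
  3 × C: no H
  3 × O: no H
  1 × C: 3 H
  1 × Cl: no H
  Total hydrogens = 19.
Molecular formula: C12H19ClO3

C12H19ClO3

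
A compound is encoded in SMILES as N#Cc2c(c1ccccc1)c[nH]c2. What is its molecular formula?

C11H8N2

Heavy atoms from the SMILES: 11 C, 2 N.
Implicit hydrogens by atom environment:
  7 × C (aromatic): 1 H each → 7
  3 × C (aromatic): no H
  1 × C: no H
  1 × N (aromatic): 1 H
  1 × N: no H
  Total hydrogens = 8.
Molecular formula: C11H8N2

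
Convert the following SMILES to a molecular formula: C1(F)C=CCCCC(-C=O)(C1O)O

C9H13FO3

Heavy atoms from the SMILES: 9 C, 1 F, 3 O.
Implicit hydrogens by atom environment:
  5 × C: 1 H each → 5
  3 × C: 2 H each → 6
  2 × O: 1 H each → 2
  1 × C: no H
  1 × F: no H
  1 × O: no H
  Total hydrogens = 13.
Molecular formula: C9H13FO3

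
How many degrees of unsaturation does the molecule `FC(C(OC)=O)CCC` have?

1

Molecular formula from the SMILES: C6H11FO2.
DoU = (2C + 2 + N − H − X)/2 = (2·6 + 2 + 0 − 11 − 1)/2 = 2/2 = 1.
(Structurally: 0 ring(s) + 1 π bond(s) = 1.)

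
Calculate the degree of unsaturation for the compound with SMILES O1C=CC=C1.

Molecular formula from the SMILES: C4H4O.
DoU = (2C + 2 + N − H − X)/2 = (2·4 + 2 + 0 − 4 − 0)/2 = 6/2 = 3.
(Structurally: 1 ring(s) + 2 π bond(s) = 3.)

3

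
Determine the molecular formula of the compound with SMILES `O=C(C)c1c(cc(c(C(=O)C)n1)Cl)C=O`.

C10H8ClNO3

Heavy atoms from the SMILES: 10 C, 1 Cl, 1 N, 3 O.
Implicit hydrogens by atom environment:
  4 × C (aromatic): no H
  3 × O: no H
  2 × C: 3 H each → 6
  2 × C: no H
  1 × C (aromatic): 1 H
  1 × C: 1 H
  1 × Cl: no H
  1 × N (aromatic): no H
  Total hydrogens = 8.
Molecular formula: C10H8ClNO3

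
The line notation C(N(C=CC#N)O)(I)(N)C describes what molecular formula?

C5H8IN3O

Heavy atoms from the SMILES: 5 C, 1 I, 3 N, 1 O.
Implicit hydrogens by atom environment:
  2 × C: 1 H each → 2
  2 × C: no H
  2 × N: no H
  1 × C: 3 H
  1 × I: no H
  1 × N: 2 H
  1 × O: 1 H
  Total hydrogens = 8.
Molecular formula: C5H8IN3O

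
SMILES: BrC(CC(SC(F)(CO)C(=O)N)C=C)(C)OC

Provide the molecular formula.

Heavy atoms from the SMILES: 1 Br, 10 C, 1 F, 1 N, 3 O, 1 S.
Implicit hydrogens by atom environment:
  3 × C: 2 H each → 6
  3 × C: no H
  2 × C: 3 H each → 6
  2 × C: 1 H each → 2
  2 × O: no H
  1 × Br: no H
  1 × F: no H
  1 × N: 2 H
  1 × O: 1 H
  1 × S: no H
  Total hydrogens = 17.
Molecular formula: C10H17BrFNO3S

C10H17BrFNO3S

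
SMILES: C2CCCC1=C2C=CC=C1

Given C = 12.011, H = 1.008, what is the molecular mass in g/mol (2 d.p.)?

132.21

Molecular formula: C10H12.
M = 10×12.011 + 12×1.008 = 132.21 g/mol.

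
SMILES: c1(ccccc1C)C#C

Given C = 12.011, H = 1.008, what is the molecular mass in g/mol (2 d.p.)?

Molecular formula: C9H8.
M = 9×12.011 + 8×1.008 = 116.16 g/mol.

116.16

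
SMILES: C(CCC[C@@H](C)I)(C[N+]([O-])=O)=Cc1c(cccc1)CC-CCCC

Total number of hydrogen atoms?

Hydrogens are implicit in SMILES; fill each atom to its normal valence:
  9 × C: 2 H each → 18
  4 × C (aromatic): 1 H each → 4
  2 × C: 3 H each → 6
  2 × C: 1 H each → 2
  2 × C (aromatic): no H
  1 × C: no H
  1 × I: no H
  1 × N (charge +1): no H
  1 × O: no H
  1 × O (charge -1): no H
  Total hydrogens = 30.

30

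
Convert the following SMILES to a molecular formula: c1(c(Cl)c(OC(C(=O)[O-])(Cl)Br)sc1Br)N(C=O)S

Heavy atoms from the SMILES: 2 Br, 7 C, 2 Cl, 1 N, 4 O, 2 S.
Implicit hydrogens by atom environment:
  4 × C (aromatic): no H
  3 × O: no H
  2 × Br: no H
  2 × C: no H
  2 × Cl: no H
  1 × C: 1 H
  1 × N: no H
  1 × O (charge -1): no H
  1 × S: 1 H
  1 × S (aromatic): no H
  Total hydrogens = 2.
Net charge -1.
Molecular formula: C7H2Br2Cl2NO4S2-

C7H2Br2Cl2NO4S2-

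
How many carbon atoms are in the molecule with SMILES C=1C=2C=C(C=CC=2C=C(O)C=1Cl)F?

The symbol for carbon appears 10 times in the SMILES. (Cl is a single chlorine, not C + l.)

10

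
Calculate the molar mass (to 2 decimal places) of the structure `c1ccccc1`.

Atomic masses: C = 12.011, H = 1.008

Molecular formula: C6H6.
M = 6×12.011 + 6×1.008 = 78.11 g/mol.

78.11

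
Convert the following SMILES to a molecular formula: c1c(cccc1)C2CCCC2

Heavy atoms from the SMILES: 11 C.
Implicit hydrogens by atom environment:
  5 × C (aromatic): 1 H each → 5
  4 × C: 2 H each → 8
  1 × C: 1 H
  1 × C (aromatic): no H
  Total hydrogens = 14.
Molecular formula: C11H14

C11H14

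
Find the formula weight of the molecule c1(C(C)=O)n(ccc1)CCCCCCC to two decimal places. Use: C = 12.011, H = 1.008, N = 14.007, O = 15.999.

207.32

Molecular formula: C13H21NO.
M = 13×12.011 + 21×1.008 + 1×14.007 + 1×15.999 = 207.32 g/mol.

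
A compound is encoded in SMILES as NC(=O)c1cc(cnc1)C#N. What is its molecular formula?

Heavy atoms from the SMILES: 7 C, 3 N, 1 O.
Implicit hydrogens by atom environment:
  3 × C (aromatic): 1 H each → 3
  2 × C (aromatic): no H
  2 × C: no H
  1 × N: 2 H
  1 × N (aromatic): no H
  1 × N: no H
  1 × O: no H
  Total hydrogens = 5.
Molecular formula: C7H5N3O

C7H5N3O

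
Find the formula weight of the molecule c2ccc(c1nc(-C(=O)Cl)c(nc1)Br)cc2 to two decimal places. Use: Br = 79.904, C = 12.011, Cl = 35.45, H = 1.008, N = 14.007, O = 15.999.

Molecular formula: C11H6BrClN2O.
M = 1×79.904 + 11×12.011 + 1×35.45 + 6×1.008 + 2×14.007 + 1×15.999 = 297.54 g/mol.

297.54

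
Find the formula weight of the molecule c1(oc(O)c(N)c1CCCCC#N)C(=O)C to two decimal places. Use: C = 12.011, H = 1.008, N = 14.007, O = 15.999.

Molecular formula: C11H14N2O3.
M = 11×12.011 + 14×1.008 + 2×14.007 + 3×15.999 = 222.24 g/mol.

222.24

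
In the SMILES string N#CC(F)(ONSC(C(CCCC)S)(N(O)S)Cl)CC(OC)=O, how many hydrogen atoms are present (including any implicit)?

19

Hydrogens are implicit in SMILES; fill each atom to its normal valence:
  4 × C: 2 H each → 8
  4 × C: no H
  3 × O: no H
  2 × C: 3 H each → 6
  2 × N: no H
  2 × S: 1 H each → 2
  1 × C: 1 H
  1 × Cl: no H
  1 × F: no H
  1 × N: 1 H
  1 × O: 1 H
  1 × S: no H
  Total hydrogens = 19.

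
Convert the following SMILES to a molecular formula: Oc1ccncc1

C5H5NO

Heavy atoms from the SMILES: 5 C, 1 N, 1 O.
Implicit hydrogens by atom environment:
  4 × C (aromatic): 1 H each → 4
  1 × C (aromatic): no H
  1 × N (aromatic): no H
  1 × O: 1 H
  Total hydrogens = 5.
Molecular formula: C5H5NO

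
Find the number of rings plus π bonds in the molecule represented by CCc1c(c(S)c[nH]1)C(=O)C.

Molecular formula from the SMILES: C8H11NOS.
DoU = (2C + 2 + N − H − X)/2 = (2·8 + 2 + 1 − 11 − 0)/2 = 8/2 = 4.
(Structurally: 1 ring(s) + 3 π bond(s) = 4.)

4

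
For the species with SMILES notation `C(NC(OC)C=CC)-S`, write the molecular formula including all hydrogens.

C6H13NOS

Heavy atoms from the SMILES: 6 C, 1 N, 1 O, 1 S.
Implicit hydrogens by atom environment:
  3 × C: 1 H each → 3
  2 × C: 3 H each → 6
  1 × C: 2 H
  1 × N: 1 H
  1 × O: no H
  1 × S: 1 H
  Total hydrogens = 13.
Molecular formula: C6H13NOS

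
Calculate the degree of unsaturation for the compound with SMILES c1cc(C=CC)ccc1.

5

Molecular formula from the SMILES: C9H10.
DoU = (2C + 2 + N − H − X)/2 = (2·9 + 2 + 0 − 10 − 0)/2 = 10/2 = 5.
(Structurally: 1 ring(s) + 4 π bond(s) = 5.)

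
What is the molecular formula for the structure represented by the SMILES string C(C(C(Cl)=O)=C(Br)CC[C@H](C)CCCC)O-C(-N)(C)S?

Heavy atoms from the SMILES: 1 Br, 14 C, 1 Cl, 1 N, 2 O, 1 S.
Implicit hydrogens by atom environment:
  6 × C: 2 H each → 12
  4 × C: no H
  3 × C: 3 H each → 9
  2 × O: no H
  1 × Br: no H
  1 × C: 1 H
  1 × Cl: no H
  1 × N: 2 H
  1 × S: 1 H
  Total hydrogens = 25.
Molecular formula: C14H25BrClNO2S

C14H25BrClNO2S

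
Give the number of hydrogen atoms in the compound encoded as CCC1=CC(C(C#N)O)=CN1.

Hydrogens are implicit in SMILES; fill each atom to its normal valence:
  2 × C (aromatic): 1 H each → 2
  2 × C (aromatic): no H
  1 × C: 3 H
  1 × C: 2 H
  1 × C: 1 H
  1 × C: no H
  1 × N (aromatic): 1 H
  1 × N: no H
  1 × O: 1 H
  Total hydrogens = 10.

10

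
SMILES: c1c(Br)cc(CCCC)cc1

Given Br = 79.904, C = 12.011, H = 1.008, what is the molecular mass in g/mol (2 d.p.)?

Molecular formula: C10H13Br.
M = 1×79.904 + 10×12.011 + 13×1.008 = 213.12 g/mol.

213.12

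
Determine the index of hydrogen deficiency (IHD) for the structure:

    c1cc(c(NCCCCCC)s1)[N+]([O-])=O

4

Molecular formula from the SMILES: C10H16N2O2S.
DoU = (2C + 2 + N − H − X)/2 = (2·10 + 2 + 2 − 16 − 0)/2 = 8/2 = 4.
(Structurally: 1 ring(s) + 3 π bond(s) = 4.)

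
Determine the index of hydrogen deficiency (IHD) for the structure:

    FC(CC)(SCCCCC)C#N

Molecular formula from the SMILES: C9H16FNS.
DoU = (2C + 2 + N − H − X)/2 = (2·9 + 2 + 1 − 16 − 1)/2 = 4/2 = 2.
(Structurally: 0 ring(s) + 2 π bond(s) = 2.)

2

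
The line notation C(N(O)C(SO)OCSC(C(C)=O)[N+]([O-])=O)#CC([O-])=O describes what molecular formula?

C8H9N2O8S2-

Heavy atoms from the SMILES: 8 C, 2 N, 8 O, 2 S.
Implicit hydrogens by atom environment:
  4 × C: no H
  4 × O: no H
  2 × C: 1 H each → 2
  2 × O: 1 H each → 2
  2 × O (charge -1): no H
  2 × S: no H
  1 × C: 3 H
  1 × C: 2 H
  1 × N: no H
  1 × N (charge +1): no H
  Total hydrogens = 9.
Net charge -1.
Molecular formula: C8H9N2O8S2-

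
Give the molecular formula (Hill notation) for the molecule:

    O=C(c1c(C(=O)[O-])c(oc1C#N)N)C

C8H5N2O4-

Heavy atoms from the SMILES: 8 C, 2 N, 4 O.
Implicit hydrogens by atom environment:
  4 × C (aromatic): no H
  3 × C: no H
  2 × O: no H
  1 × C: 3 H
  1 × N: 2 H
  1 × N: no H
  1 × O (aromatic): no H
  1 × O (charge -1): no H
  Total hydrogens = 5.
Net charge -1.
Molecular formula: C8H5N2O4-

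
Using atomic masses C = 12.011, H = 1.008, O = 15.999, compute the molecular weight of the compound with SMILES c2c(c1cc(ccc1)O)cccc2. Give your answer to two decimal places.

170.21

Molecular formula: C12H10O.
M = 12×12.011 + 10×1.008 + 1×15.999 = 170.21 g/mol.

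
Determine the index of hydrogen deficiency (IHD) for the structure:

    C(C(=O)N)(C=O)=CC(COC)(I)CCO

Molecular formula from the SMILES: C9H14INO4.
DoU = (2C + 2 + N − H − X)/2 = (2·9 + 2 + 1 − 14 − 1)/2 = 6/2 = 3.
(Structurally: 0 ring(s) + 3 π bond(s) = 3.)

3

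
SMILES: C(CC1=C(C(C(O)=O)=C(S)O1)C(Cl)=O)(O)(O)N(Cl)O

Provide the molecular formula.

C8H7Cl2NO7S

Heavy atoms from the SMILES: 8 C, 2 Cl, 1 N, 7 O, 1 S.
Implicit hydrogens by atom environment:
  4 × C (aromatic): no H
  4 × O: 1 H each → 4
  3 × C: no H
  2 × Cl: no H
  2 × O: no H
  1 × C: 2 H
  1 × N: no H
  1 × O (aromatic): no H
  1 × S: 1 H
  Total hydrogens = 7.
Molecular formula: C8H7Cl2NO7S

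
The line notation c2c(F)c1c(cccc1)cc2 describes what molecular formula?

C10H7F

Heavy atoms from the SMILES: 10 C, 1 F.
Implicit hydrogens by atom environment:
  7 × C (aromatic): 1 H each → 7
  3 × C (aromatic): no H
  1 × F: no H
  Total hydrogens = 7.
Molecular formula: C10H7F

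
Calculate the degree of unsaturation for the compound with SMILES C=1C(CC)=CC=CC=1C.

4

Molecular formula from the SMILES: C9H12.
DoU = (2C + 2 + N − H − X)/2 = (2·9 + 2 + 0 − 12 − 0)/2 = 8/2 = 4.
(Structurally: 1 ring(s) + 3 π bond(s) = 4.)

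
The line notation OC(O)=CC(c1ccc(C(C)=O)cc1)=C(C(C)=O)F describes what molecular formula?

C14H13FO4

Heavy atoms from the SMILES: 14 C, 1 F, 4 O.
Implicit hydrogens by atom environment:
  5 × C: no H
  4 × C (aromatic): 1 H each → 4
  2 × C: 3 H each → 6
  2 × C (aromatic): no H
  2 × O: 1 H each → 2
  2 × O: no H
  1 × C: 1 H
  1 × F: no H
  Total hydrogens = 13.
Molecular formula: C14H13FO4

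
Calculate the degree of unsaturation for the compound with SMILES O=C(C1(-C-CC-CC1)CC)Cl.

2

Molecular formula from the SMILES: C9H15ClO.
DoU = (2C + 2 + N − H − X)/2 = (2·9 + 2 + 0 − 15 − 1)/2 = 4/2 = 2.
(Structurally: 1 ring(s) + 1 π bond(s) = 2.)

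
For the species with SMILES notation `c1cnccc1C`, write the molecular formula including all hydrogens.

C6H7N

Heavy atoms from the SMILES: 6 C, 1 N.
Implicit hydrogens by atom environment:
  4 × C (aromatic): 1 H each → 4
  1 × C: 3 H
  1 × C (aromatic): no H
  1 × N (aromatic): no H
  Total hydrogens = 7.
Molecular formula: C6H7N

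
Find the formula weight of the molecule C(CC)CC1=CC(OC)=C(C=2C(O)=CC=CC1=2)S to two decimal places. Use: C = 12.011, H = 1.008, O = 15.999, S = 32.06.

Molecular formula: C15H18O2S.
M = 15×12.011 + 18×1.008 + 2×15.999 + 1×32.06 = 262.37 g/mol.

262.37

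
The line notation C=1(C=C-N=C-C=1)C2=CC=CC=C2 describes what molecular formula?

C11H9N

Heavy atoms from the SMILES: 11 C, 1 N.
Implicit hydrogens by atom environment:
  9 × C (aromatic): 1 H each → 9
  2 × C (aromatic): no H
  1 × N (aromatic): no H
  Total hydrogens = 9.
Molecular formula: C11H9N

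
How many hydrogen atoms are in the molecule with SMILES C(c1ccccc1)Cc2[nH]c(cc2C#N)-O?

Hydrogens are implicit in SMILES; fill each atom to its normal valence:
  6 × C (aromatic): 1 H each → 6
  4 × C (aromatic): no H
  2 × C: 2 H each → 4
  1 × C: no H
  1 × N (aromatic): 1 H
  1 × N: no H
  1 × O: 1 H
  Total hydrogens = 12.

12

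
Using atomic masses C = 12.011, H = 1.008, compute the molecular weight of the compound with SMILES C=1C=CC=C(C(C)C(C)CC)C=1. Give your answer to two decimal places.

Molecular formula: C12H18.
M = 12×12.011 + 18×1.008 = 162.28 g/mol.

162.28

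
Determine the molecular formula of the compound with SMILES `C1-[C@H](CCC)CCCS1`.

Heavy atoms from the SMILES: 8 C, 1 S.
Implicit hydrogens by atom environment:
  6 × C: 2 H each → 12
  1 × C: 3 H
  1 × C: 1 H
  1 × S: no H
  Total hydrogens = 16.
Molecular formula: C8H16S

C8H16S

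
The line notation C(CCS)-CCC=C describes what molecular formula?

Heavy atoms from the SMILES: 7 C, 1 S.
Implicit hydrogens by atom environment:
  6 × C: 2 H each → 12
  1 × C: 1 H
  1 × S: 1 H
  Total hydrogens = 14.
Molecular formula: C7H14S

C7H14S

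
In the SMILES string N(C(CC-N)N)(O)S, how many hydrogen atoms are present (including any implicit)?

Hydrogens are implicit in SMILES; fill each atom to its normal valence:
  2 × C: 2 H each → 4
  2 × N: 2 H each → 4
  1 × C: 1 H
  1 × N: no H
  1 × O: 1 H
  1 × S: 1 H
  Total hydrogens = 11.

11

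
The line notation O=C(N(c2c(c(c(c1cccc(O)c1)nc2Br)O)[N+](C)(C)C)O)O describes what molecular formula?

Heavy atoms from the SMILES: 1 Br, 15 C, 3 N, 5 O.
Implicit hydrogens by atom environment:
  7 × C (aromatic): no H
  4 × C (aromatic): 1 H each → 4
  4 × O: 1 H each → 4
  3 × C: 3 H each → 9
  1 × Br: no H
  1 × C: no H
  1 × N (aromatic): no H
  1 × N (charge +1): no H
  1 × N: no H
  1 × O: no H
  Total hydrogens = 17.
Net charge +1.
Molecular formula: C15H17BrN3O5+

C15H17BrN3O5+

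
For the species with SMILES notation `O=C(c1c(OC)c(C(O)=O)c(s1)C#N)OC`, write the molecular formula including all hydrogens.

Heavy atoms from the SMILES: 9 C, 1 N, 5 O, 1 S.
Implicit hydrogens by atom environment:
  4 × C (aromatic): no H
  4 × O: no H
  3 × C: no H
  2 × C: 3 H each → 6
  1 × N: no H
  1 × O: 1 H
  1 × S (aromatic): no H
  Total hydrogens = 7.
Molecular formula: C9H7NO5S

C9H7NO5S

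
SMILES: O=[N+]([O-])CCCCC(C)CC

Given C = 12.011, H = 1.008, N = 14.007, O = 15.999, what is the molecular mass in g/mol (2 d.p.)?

159.23

Molecular formula: C8H17NO2.
M = 8×12.011 + 17×1.008 + 1×14.007 + 2×15.999 = 159.23 g/mol.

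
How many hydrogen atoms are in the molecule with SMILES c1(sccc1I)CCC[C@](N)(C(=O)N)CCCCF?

Hydrogens are implicit in SMILES; fill each atom to its normal valence:
  7 × C: 2 H each → 14
  2 × C (aromatic): 1 H each → 2
  2 × C (aromatic): no H
  2 × C: no H
  2 × N: 2 H each → 4
  1 × F: no H
  1 × I: no H
  1 × O: no H
  1 × S (aromatic): no H
  Total hydrogens = 20.

20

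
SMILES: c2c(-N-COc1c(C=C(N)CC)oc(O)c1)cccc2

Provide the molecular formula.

C15H18N2O3

Heavy atoms from the SMILES: 15 C, 2 N, 3 O.
Implicit hydrogens by atom environment:
  6 × C (aromatic): 1 H each → 6
  4 × C (aromatic): no H
  2 × C: 2 H each → 4
  1 × C: 3 H
  1 × C: 1 H
  1 × C: no H
  1 × N: 2 H
  1 × N: 1 H
  1 × O: 1 H
  1 × O (aromatic): no H
  1 × O: no H
  Total hydrogens = 18.
Molecular formula: C15H18N2O3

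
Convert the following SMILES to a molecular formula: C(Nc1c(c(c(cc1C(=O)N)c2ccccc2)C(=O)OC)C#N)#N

Heavy atoms from the SMILES: 17 C, 4 N, 3 O.
Implicit hydrogens by atom environment:
  6 × C (aromatic): 1 H each → 6
  6 × C (aromatic): no H
  4 × C: no H
  3 × O: no H
  2 × N: no H
  1 × C: 3 H
  1 × N: 2 H
  1 × N: 1 H
  Total hydrogens = 12.
Molecular formula: C17H12N4O3

C17H12N4O3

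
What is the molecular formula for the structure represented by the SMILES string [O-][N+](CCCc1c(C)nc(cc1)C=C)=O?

C11H14N2O2

Heavy atoms from the SMILES: 11 C, 2 N, 2 O.
Implicit hydrogens by atom environment:
  4 × C: 2 H each → 8
  3 × C (aromatic): no H
  2 × C (aromatic): 1 H each → 2
  1 × C: 3 H
  1 × C: 1 H
  1 × N (aromatic): no H
  1 × N (charge +1): no H
  1 × O: no H
  1 × O (charge -1): no H
  Total hydrogens = 14.
Molecular formula: C11H14N2O2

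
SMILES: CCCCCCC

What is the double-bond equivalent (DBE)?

0

Molecular formula from the SMILES: C7H16.
DoU = (2C + 2 + N − H − X)/2 = (2·7 + 2 + 0 − 16 − 0)/2 = 0/2 = 0.
(Structurally: 0 ring(s) + 0 π bond(s) = 0.)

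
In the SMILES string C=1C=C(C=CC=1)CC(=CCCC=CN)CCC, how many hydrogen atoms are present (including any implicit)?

Hydrogens are implicit in SMILES; fill each atom to its normal valence:
  5 × C: 2 H each → 10
  5 × C (aromatic): 1 H each → 5
  3 × C: 1 H each → 3
  1 × C: 3 H
  1 × C: no H
  1 × C (aromatic): no H
  1 × N: 2 H
  Total hydrogens = 23.

23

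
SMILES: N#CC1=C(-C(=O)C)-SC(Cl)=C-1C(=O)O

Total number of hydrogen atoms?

Hydrogens are implicit in SMILES; fill each atom to its normal valence:
  4 × C (aromatic): no H
  3 × C: no H
  2 × O: no H
  1 × C: 3 H
  1 × Cl: no H
  1 × N: no H
  1 × O: 1 H
  1 × S (aromatic): no H
  Total hydrogens = 4.

4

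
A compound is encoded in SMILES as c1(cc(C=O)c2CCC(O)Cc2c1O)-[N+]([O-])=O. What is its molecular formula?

Heavy atoms from the SMILES: 11 C, 1 N, 5 O.
Implicit hydrogens by atom environment:
  5 × C (aromatic): no H
  3 × C: 2 H each → 6
  2 × C: 1 H each → 2
  2 × O: 1 H each → 2
  2 × O: no H
  1 × C (aromatic): 1 H
  1 × N (charge +1): no H
  1 × O (charge -1): no H
  Total hydrogens = 11.
Molecular formula: C11H11NO5

C11H11NO5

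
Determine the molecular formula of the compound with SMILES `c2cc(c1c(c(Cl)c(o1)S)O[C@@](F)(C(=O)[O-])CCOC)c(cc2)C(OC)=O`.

Heavy atoms from the SMILES: 17 C, 1 Cl, 1 F, 7 O, 1 S.
Implicit hydrogens by atom environment:
  6 × C (aromatic): no H
  5 × O: no H
  4 × C (aromatic): 1 H each → 4
  3 × C: no H
  2 × C: 3 H each → 6
  2 × C: 2 H each → 4
  1 × Cl: no H
  1 × F: no H
  1 × O (aromatic): no H
  1 × O (charge -1): no H
  1 × S: 1 H
  Total hydrogens = 15.
Net charge -1.
Molecular formula: C17H15ClFO7S-

C17H15ClFO7S-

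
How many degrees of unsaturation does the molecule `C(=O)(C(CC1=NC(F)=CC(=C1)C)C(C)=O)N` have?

Molecular formula from the SMILES: C11H13FN2O2.
DoU = (2C + 2 + N − H − X)/2 = (2·11 + 2 + 2 − 13 − 1)/2 = 12/2 = 6.
(Structurally: 1 ring(s) + 5 π bond(s) = 6.)

6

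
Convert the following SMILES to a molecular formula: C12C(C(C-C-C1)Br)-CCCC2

C10H17Br

Heavy atoms from the SMILES: 1 Br, 10 C.
Implicit hydrogens by atom environment:
  7 × C: 2 H each → 14
  3 × C: 1 H each → 3
  1 × Br: no H
  Total hydrogens = 17.
Molecular formula: C10H17Br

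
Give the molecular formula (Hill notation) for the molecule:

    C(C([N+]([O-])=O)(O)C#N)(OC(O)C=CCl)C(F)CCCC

Heavy atoms from the SMILES: 11 C, 1 Cl, 1 F, 2 N, 5 O.
Implicit hydrogens by atom environment:
  5 × C: 1 H each → 5
  3 × C: 2 H each → 6
  2 × C: no H
  2 × O: 1 H each → 2
  2 × O: no H
  1 × C: 3 H
  1 × Cl: no H
  1 × F: no H
  1 × N (charge +1): no H
  1 × N: no H
  1 × O (charge -1): no H
  Total hydrogens = 16.
Molecular formula: C11H16ClFN2O5

C11H16ClFN2O5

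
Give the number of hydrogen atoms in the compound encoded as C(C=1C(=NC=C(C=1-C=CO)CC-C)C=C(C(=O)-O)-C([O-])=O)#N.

13

Hydrogens are implicit in SMILES; fill each atom to its normal valence:
  4 × C (aromatic): no H
  4 × C: no H
  3 × C: 1 H each → 3
  2 × C: 2 H each → 4
  2 × O: 1 H each → 2
  2 × O: no H
  1 × C: 3 H
  1 × C (aromatic): 1 H
  1 × N (aromatic): no H
  1 × N: no H
  1 × O (charge -1): no H
  Total hydrogens = 13.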